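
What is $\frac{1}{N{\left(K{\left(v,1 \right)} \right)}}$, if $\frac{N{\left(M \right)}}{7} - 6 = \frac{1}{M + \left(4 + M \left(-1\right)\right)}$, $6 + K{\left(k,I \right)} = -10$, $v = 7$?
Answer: $\frac{4}{175} \approx 0.022857$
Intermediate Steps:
$K{\left(k,I \right)} = -16$ ($K{\left(k,I \right)} = -6 - 10 = -16$)
$N{\left(M \right)} = \frac{175}{4}$ ($N{\left(M \right)} = 42 + \frac{7}{M + \left(4 + M \left(-1\right)\right)} = 42 + \frac{7}{M - \left(-4 + M\right)} = 42 + \frac{7}{4} = \frac{175}{4}$)
$\frac{1}{N{\left(K{\left(v,1 \right)} \right)}} = \frac{1}{\frac{175}{4}} = \frac{4}{175}$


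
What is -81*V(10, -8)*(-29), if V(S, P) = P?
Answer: -18792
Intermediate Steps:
-81*V(10, -8)*(-29) = -81*(-8)*(-29) = 648*(-29) = -18792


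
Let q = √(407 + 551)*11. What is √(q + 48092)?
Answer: √(48092 + 11*√958) ≈ 220.07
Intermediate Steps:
q = 11*√958 (q = √958*11 = 11*√958 ≈ 340.47)
√(q + 48092) = √(11*√958 + 48092) = √(48092 + 11*√958)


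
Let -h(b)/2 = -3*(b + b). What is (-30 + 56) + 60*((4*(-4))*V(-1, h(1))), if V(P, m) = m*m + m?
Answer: -149734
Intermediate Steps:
h(b) = 12*b (h(b) = -(-6)*(b + b) = -(-6)*2*b = -(-12)*b = 12*b)
V(P, m) = m + m**2 (V(P, m) = m**2 + m = m + m**2)
(-30 + 56) + 60*((4*(-4))*V(-1, h(1))) = (-30 + 56) + 60*((4*(-4))*((12*1)*(1 + 12*1))) = 26 + 60*(-192*(1 + 12)) = 26 + 60*(-192*13) = 26 + 60*(-16*156) = 26 + 60*(-2496) = 26 - 149760 = -149734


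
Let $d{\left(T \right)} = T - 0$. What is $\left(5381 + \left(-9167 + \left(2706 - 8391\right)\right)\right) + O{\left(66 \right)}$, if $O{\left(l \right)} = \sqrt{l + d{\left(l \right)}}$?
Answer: $-9471 + 2 \sqrt{33} \approx -9459.5$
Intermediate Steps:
$d{\left(T \right)} = T$ ($d{\left(T \right)} = T + 0 = T$)
$O{\left(l \right)} = \sqrt{2} \sqrt{l}$ ($O{\left(l \right)} = \sqrt{l + l} = \sqrt{2 l} = \sqrt{2} \sqrt{l}$)
$\left(5381 + \left(-9167 + \left(2706 - 8391\right)\right)\right) + O{\left(66 \right)} = \left(5381 + \left(-9167 + \left(2706 - 8391\right)\right)\right) + \sqrt{2} \sqrt{66} = \left(5381 + \left(-9167 + \left(2706 - 8391\right)\right)\right) + 2 \sqrt{33} = \left(5381 - 14852\right) + 2 \sqrt{33} = -9471 + 2 \sqrt{33}$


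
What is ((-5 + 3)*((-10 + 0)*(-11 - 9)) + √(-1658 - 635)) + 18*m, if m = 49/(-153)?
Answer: -6898/17 + I*√2293 ≈ -405.76 + 47.885*I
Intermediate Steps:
m = -49/153 (m = 49*(-1/153) = -49/153 ≈ -0.32026)
((-5 + 3)*((-10 + 0)*(-11 - 9)) + √(-1658 - 635)) + 18*m = ((-5 + 3)*((-10 + 0)*(-11 - 9)) + √(-1658 - 635)) + 18*(-49/153) = (-(-20)*(-20) + √(-2293)) - 98/17 = (-2*200 + I*√2293) - 98/17 = (-400 + I*√2293) - 98/17 = -6898/17 + I*√2293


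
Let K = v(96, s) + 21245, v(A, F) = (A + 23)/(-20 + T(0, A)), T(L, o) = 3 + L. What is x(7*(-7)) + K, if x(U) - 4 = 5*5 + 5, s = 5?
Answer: 21272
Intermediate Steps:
v(A, F) = -23/17 - A/17 (v(A, F) = (A + 23)/(-20 + (3 + 0)) = (23 + A)/(-20 + 3) = (23 + A)/(-17) = (23 + A)*(-1/17) = -23/17 - A/17)
x(U) = 34 (x(U) = 4 + (5*5 + 5) = 4 + (25 + 5) = 4 + 30 = 34)
K = 21238 (K = (-23/17 - 1/17*96) + 21245 = (-23/17 - 96/17) + 21245 = -7 + 21245 = 21238)
x(7*(-7)) + K = 34 + 21238 = 21272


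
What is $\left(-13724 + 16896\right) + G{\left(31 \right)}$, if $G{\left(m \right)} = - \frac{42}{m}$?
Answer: $\frac{98290}{31} \approx 3170.6$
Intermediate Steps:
$\left(-13724 + 16896\right) + G{\left(31 \right)} = \left(-13724 + 16896\right) - \frac{42}{31} = 3172 - \frac{42}{31} = \frac{98290}{31}$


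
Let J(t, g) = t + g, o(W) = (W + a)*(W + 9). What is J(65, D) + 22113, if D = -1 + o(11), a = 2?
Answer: 22437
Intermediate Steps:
o(W) = (2 + W)*(9 + W) (o(W) = (W + 2)*(W + 9) = (2 + W)*(9 + W))
D = 259 (D = -1 + (18 + 11² + 11*11) = -1 + (18 + 121 + 121) = -1 + 260 = 259)
J(t, g) = g + t
J(65, D) + 22113 = (259 + 65) + 22113 = 324 + 22113 = 22437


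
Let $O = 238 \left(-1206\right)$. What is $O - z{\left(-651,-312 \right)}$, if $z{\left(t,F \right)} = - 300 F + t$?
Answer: $-379977$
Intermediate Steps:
$O = -287028$
$z{\left(t,F \right)} = t - 300 F$
$O - z{\left(-651,-312 \right)} = -287028 - \left(-651 - -93600\right) = -287028 - \left(-651 + 93600\right) = -287028 - 92949 = -379977$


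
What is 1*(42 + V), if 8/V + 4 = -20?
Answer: 125/3 ≈ 41.667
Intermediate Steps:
V = -⅓ (V = 8/(-4 - 20) = 8/(-24) = 8*(-1/24) = -⅓ ≈ -0.33333)
1*(42 + V) = 1*(42 - ⅓) = 1*(125/3) = 125/3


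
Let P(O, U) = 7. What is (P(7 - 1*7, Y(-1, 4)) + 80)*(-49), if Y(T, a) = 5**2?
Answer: -4263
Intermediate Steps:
Y(T, a) = 25
(P(7 - 1*7, Y(-1, 4)) + 80)*(-49) = (7 + 80)*(-49) = 87*(-49) = -4263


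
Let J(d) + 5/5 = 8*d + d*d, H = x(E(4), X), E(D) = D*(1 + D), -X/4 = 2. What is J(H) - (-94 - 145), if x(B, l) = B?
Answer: 798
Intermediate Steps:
X = -8 (X = -4*2 = -8)
H = 20 (H = 4*(1 + 4) = 4*5 = 20)
J(d) = -1 + d**2 + 8*d (J(d) = -1 + (8*d + d*d) = -1 + (8*d + d**2) = -1 + (d**2 + 8*d) = -1 + d**2 + 8*d)
J(H) - (-94 - 145) = (-1 + 20**2 + 8*20) - (-94 - 145) = (-1 + 400 + 160) - 1*(-239) = 559 + 239 = 798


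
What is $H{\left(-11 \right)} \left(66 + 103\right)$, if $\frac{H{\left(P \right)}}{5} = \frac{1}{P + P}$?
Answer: $- \frac{845}{22} \approx -38.409$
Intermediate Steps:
$H{\left(P \right)} = \frac{5}{2 P}$ ($H{\left(P \right)} = \frac{5}{P + P} = \frac{5}{2 P}$)
$H{\left(-11 \right)} \left(66 + 103\right) = \frac{5}{2 \left(-11\right)} \left(66 + 103\right) = \frac{5}{2} \left(- \frac{1}{11}\right) 169 = \left(- \frac{5}{22}\right) 169 = - \frac{845}{22}$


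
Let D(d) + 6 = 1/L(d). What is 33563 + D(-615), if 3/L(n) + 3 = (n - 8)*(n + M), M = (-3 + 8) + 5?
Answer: 477583/3 ≈ 1.5919e+5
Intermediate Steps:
M = 10 (M = 5 + 5 = 10)
L(n) = 3/(-3 + (-8 + n)*(10 + n)) (L(n) = 3/(-3 + (n - 8)*(n + 10)) = 3/(-3 + (-8 + n)*(10 + n)))
D(d) = -101/3 + d²/3 + 2*d/3 (D(d) = -6 + 1/(3/(-83 + d² + 2*d)) = -6 + (-83/3 + d²/3 + 2*d/3) = -101/3 + d²/3 + 2*d/3)
33563 + D(-615) = 33563 + (-101/3 + (⅓)*(-615)² + (⅔)*(-615)) = 33563 + (-101/3 + (⅓)*378225 - 410) = 33563 + (-101/3 + 126075 - 410) = 33563 + 376894/3 = 477583/3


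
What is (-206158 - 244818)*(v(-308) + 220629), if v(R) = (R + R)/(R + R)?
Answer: -99498834880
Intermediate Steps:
v(R) = 1 (v(R) = (2*R)/((2*R)) = (2*R)*(1/(2*R)) = 1)
(-206158 - 244818)*(v(-308) + 220629) = (-206158 - 244818)*(1 + 220629) = -450976*220630 = -99498834880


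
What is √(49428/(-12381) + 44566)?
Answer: √758985864562/4127 ≈ 211.10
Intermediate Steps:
√(49428/(-12381) + 44566) = √(49428*(-1/12381) + 44566) = √(-16476/4127 + 44566) = √(183907406/4127) = √758985864562/4127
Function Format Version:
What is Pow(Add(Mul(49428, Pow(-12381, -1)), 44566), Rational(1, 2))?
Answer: Mul(Rational(1, 4127), Pow(758985864562, Rational(1, 2))) ≈ 211.10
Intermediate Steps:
Pow(Add(Mul(49428, Pow(-12381, -1)), 44566), Rational(1, 2)) = Pow(Add(Mul(49428, Rational(-1, 12381)), 44566), Rational(1, 2)) = Pow(Add(Rational(-16476, 4127), 44566), Rational(1, 2)) = Pow(Rational(183907406, 4127), Rational(1, 2)) = Mul(Rational(1, 4127), Pow(758985864562, Rational(1, 2)))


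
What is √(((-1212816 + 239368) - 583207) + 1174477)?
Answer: I*√382178 ≈ 618.21*I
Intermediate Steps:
√(((-1212816 + 239368) - 583207) + 1174477) = √((-973448 - 583207) + 1174477) = √(-1556655 + 1174477) = √(-382178) = I*√382178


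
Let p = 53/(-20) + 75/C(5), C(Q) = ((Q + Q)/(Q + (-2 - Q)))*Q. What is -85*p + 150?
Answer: 2521/4 ≈ 630.25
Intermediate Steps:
C(Q) = -Q² (C(Q) = ((2*Q)/(-2))*Q = ((2*Q)*(-½))*Q = (-Q)*Q = -Q²)
p = -113/20 (p = 53/(-20) + 75/((-1*5²)) = 53*(-1/20) + 75/((-1*25)) = -53/20 + 75/(-25) = -53/20 + 75*(-1/25) = -53/20 - 3 = -113/20 ≈ -5.6500)
-85*p + 150 = -85*(-113/20) + 150 = 1921/4 + 150 = 2521/4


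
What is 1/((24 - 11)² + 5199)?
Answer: 1/5368 ≈ 0.00018629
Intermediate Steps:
1/((24 - 11)² + 5199) = 1/(13² + 5199) = 1/(169 + 5199) = 1/5368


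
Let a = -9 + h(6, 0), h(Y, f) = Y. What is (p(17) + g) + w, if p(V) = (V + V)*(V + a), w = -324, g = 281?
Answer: 433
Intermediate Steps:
a = -3 (a = -9 + 6 = -3)
p(V) = 2*V*(-3 + V) (p(V) = (V + V)*(V - 3) = (2*V)*(-3 + V) = 2*V*(-3 + V))
(p(17) + g) + w = (2*17*(-3 + 17) + 281) - 324 = (2*17*14 + 281) - 324 = (476 + 281) - 324 = 757 - 324 = 433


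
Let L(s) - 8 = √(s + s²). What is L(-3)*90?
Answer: 720 + 90*√6 ≈ 940.45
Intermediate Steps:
L(s) = 8 + √(s + s²)
L(-3)*90 = (8 + √(-3*(1 - 3)))*90 = (8 + √(-3*(-2)))*90 = (8 + √6)*90 = 720 + 90*√6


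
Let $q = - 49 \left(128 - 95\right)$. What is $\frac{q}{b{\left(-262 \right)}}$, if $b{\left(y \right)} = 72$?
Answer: $- \frac{539}{24} \approx -22.458$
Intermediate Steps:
$q = -1617$ ($q = - 49 \left(128 - 95\right) = \left(-49\right) 33 = -1617$)
$\frac{q}{b{\left(-262 \right)}} = - \frac{1617}{72} = \left(-1617\right) \frac{1}{72} = - \frac{539}{24}$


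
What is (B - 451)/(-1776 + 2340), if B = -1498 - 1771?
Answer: -310/47 ≈ -6.5957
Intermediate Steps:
B = -3269
(B - 451)/(-1776 + 2340) = (-3269 - 451)/(-1776 + 2340) = -3720/564 = -3720*1/564 = -310/47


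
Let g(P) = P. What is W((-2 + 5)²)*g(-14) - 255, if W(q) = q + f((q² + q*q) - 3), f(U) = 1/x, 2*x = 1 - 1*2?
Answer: -353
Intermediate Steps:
x = -½ (x = (1 - 1*2)/2 = (1 - 2)/2 = (½)*(-1) = -½ ≈ -0.50000)
f(U) = -2 (f(U) = 1/(-½) = -2)
W(q) = -2 + q (W(q) = q - 2 = -2 + q)
W((-2 + 5)²)*g(-14) - 255 = (-2 + (-2 + 5)²)*(-14) - 255 = (-2 + 3²)*(-14) - 255 = (-2 + 9)*(-14) - 255 = 7*(-14) - 255 = -98 - 255 = -353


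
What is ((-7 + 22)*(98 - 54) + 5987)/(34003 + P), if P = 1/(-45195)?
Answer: 300411165/1536765584 ≈ 0.19548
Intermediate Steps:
P = -1/45195 ≈ -2.2126e-5
((-7 + 22)*(98 - 54) + 5987)/(34003 + P) = ((-7 + 22)*(98 - 54) + 5987)/(34003 - 1/45195) = (15*44 + 5987)/(1536765584/45195) = (660 + 5987)*(45195/1536765584) = 6647*(45195/1536765584) = 300411165/1536765584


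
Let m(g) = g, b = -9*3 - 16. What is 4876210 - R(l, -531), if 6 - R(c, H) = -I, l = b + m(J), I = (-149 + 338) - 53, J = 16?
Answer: 4876068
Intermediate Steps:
b = -43 (b = -27 - 16 = -43)
I = 136 (I = 189 - 53 = 136)
l = -27 (l = -43 + 16 = -27)
R(c, H) = 142 (R(c, H) = 6 - (-1)*136 = 6 - 1*(-136) = 6 + 136 = 142)
4876210 - R(l, -531) = 4876210 - 1*142 = 4876210 - 142 = 4876068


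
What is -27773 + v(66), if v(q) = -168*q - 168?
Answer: -39029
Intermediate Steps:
v(q) = -168 - 168*q
-27773 + v(66) = -27773 + (-168 - 168*66) = -27773 + (-168 - 11088) = -27773 - 11256 = -39029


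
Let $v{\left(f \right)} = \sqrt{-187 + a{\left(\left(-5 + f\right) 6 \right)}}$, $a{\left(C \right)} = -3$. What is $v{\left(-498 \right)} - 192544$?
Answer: $-192544 + i \sqrt{190} \approx -1.9254 \cdot 10^{5} + 13.784 i$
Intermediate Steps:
$v{\left(f \right)} = i \sqrt{190}$ ($v{\left(f \right)} = \sqrt{-187 - 3} = \sqrt{-190} = i \sqrt{190}$)
$v{\left(-498 \right)} - 192544 = i \sqrt{190} - 192544 = -192544 + i \sqrt{190}$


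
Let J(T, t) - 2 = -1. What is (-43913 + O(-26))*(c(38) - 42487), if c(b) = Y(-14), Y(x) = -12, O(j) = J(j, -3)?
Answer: 1866216088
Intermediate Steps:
J(T, t) = 1 (J(T, t) = 2 - 1 = 1)
O(j) = 1
c(b) = -12
(-43913 + O(-26))*(c(38) - 42487) = (-43913 + 1)*(-12 - 42487) = -43912*(-42499) = 1866216088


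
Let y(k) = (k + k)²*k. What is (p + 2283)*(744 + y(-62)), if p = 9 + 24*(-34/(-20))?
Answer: -11110753152/5 ≈ -2.2221e+9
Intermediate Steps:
y(k) = 4*k³ (y(k) = (2*k)²*k = (4*k²)*k = 4*k³)
p = 249/5 (p = 9 + 24*(-34*(-1/20)) = 9 + 24*(17/10) = 9 + 204/5 = 249/5 ≈ 49.800)
(p + 2283)*(744 + y(-62)) = (249/5 + 2283)*(744 + 4*(-62)³) = 11664*(744 + 4*(-238328))/5 = 11664*(744 - 953312)/5 = (11664/5)*(-952568) = -11110753152/5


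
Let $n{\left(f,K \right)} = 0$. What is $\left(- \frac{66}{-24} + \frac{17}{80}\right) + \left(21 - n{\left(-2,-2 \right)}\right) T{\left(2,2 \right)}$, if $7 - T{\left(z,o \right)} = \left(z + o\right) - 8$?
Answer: $\frac{18717}{80} \approx 233.96$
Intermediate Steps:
$T{\left(z,o \right)} = 15 - o - z$ ($T{\left(z,o \right)} = 7 - \left(\left(z + o\right) - 8\right) = 7 - \left(\left(o + z\right) - 8\right) = 7 - \left(-8 + o + z\right) = 15 - o - z$)
$\left(- \frac{66}{-24} + \frac{17}{80}\right) + \left(21 - n{\left(-2,-2 \right)}\right) T{\left(2,2 \right)} = \left(- \frac{66}{-24} + \frac{17}{80}\right) + \left(21 - 0\right) \left(15 - 2 - 2\right) = \left(\left(-66\right) \left(- \frac{1}{24}\right) + 17 \cdot \frac{1}{80}\right) + \left(21 + 0\right) \left(15 - 2 - 2\right) = \left(\frac{11}{4} + \frac{17}{80}\right) + 21 \cdot 11 = \frac{237}{80} + 231 = \frac{18717}{80}$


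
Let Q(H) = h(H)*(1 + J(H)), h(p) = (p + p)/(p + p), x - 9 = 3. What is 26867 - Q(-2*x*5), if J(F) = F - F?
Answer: 26866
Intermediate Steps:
x = 12 (x = 9 + 3 = 12)
J(F) = 0
h(p) = 1 (h(p) = (2*p)/((2*p)) = (2*p)*(1/(2*p)) = 1)
Q(H) = 1 (Q(H) = 1*(1 + 0) = 1*1 = 1)
26867 - Q(-2*x*5) = 26867 - 1*1 = 26867 - 1 = 26866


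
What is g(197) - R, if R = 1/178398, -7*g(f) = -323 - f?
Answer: 92766953/1248786 ≈ 74.286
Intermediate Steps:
g(f) = 323/7 + f/7 (g(f) = -(-323 - f)/7 = 323/7 + f/7)
R = 1/178398 ≈ 5.6054e-6
g(197) - R = (323/7 + (⅐)*197) - 1*1/178398 = (323/7 + 197/7) - 1/178398 = 520/7 - 1/178398 = 92766953/1248786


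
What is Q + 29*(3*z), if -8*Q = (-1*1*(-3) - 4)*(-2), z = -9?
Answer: -3133/4 ≈ -783.25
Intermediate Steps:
Q = -¼ (Q = -(-1*1*(-3) - 4)*(-2)/8 = -(-1*(-3) - 4)*(-2)/8 = -(3 - 4)*(-2)/8 = -(-1)*(-2)/8 = -⅛*2 = -¼ ≈ -0.25000)
Q + 29*(3*z) = -¼ + 29*(3*(-9)) = -¼ + 29*(-27) = -¼ - 783 = -3133/4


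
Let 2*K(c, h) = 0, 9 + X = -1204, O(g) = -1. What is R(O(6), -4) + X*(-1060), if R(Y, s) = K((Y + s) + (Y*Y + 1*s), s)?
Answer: 1285780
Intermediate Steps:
X = -1213 (X = -9 - 1204 = -1213)
K(c, h) = 0 (K(c, h) = (½)*0 = 0)
R(Y, s) = 0
R(O(6), -4) + X*(-1060) = 0 - 1213*(-1060) = 0 + 1285780 = 1285780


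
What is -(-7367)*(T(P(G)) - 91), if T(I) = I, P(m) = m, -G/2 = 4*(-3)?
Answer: -493589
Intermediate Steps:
G = 24 (G = -8*(-3) = -2*(-12) = 24)
-(-7367)*(T(P(G)) - 91) = -(-7367)*(24 - 91) = -(-7367)*(-67) = -139*3551 = -493589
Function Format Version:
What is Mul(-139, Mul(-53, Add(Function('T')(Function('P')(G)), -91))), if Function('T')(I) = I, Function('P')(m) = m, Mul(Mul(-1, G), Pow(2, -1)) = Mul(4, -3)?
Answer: -493589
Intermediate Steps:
G = 24 (G = Mul(-2, Mul(4, -3)) = Mul(-2, -12) = 24)
Mul(-139, Mul(-53, Add(Function('T')(Function('P')(G)), -91))) = Mul(-139, Mul(-53, Add(24, -91))) = Mul(-139, Mul(-53, -67)) = Mul(-139, 3551) = -493589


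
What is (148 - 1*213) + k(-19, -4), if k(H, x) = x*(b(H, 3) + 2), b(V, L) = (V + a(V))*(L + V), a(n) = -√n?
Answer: -1289 - 64*I*√19 ≈ -1289.0 - 278.97*I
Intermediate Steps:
b(V, L) = (L + V)*(V - √V) (b(V, L) = (V - √V)*(L + V) = (L + V)*(V - √V))
k(H, x) = x*(2 + H² - H^(3/2) - 3*√H + 3*H) (k(H, x) = x*((H² - H^(3/2) + 3*H - 1*3*√H) + 2) = x*((H² - H^(3/2) + 3*H - 3*√H) + 2) = x*((H² - H^(3/2) - 3*√H + 3*H) + 2) = x*(2 + H² - H^(3/2) - 3*√H + 3*H))
(148 - 1*213) + k(-19, -4) = (148 - 1*213) - 4*(2 + (-19)² - (-19)^(3/2) - 3*I*√19 + 3*(-19)) = (148 - 213) - 4*(2 + 361 - (-19)*I*√19 - 3*I*√19 - 57) = -65 - 4*(2 + 361 + 19*I*√19 - 3*I*√19 - 57) = -65 - 4*(306 + 16*I*√19) = -65 + (-1224 - 64*I*√19) = -1289 - 64*I*√19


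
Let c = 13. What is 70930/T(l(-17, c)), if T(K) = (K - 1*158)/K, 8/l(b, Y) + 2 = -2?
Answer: 7093/8 ≈ 886.63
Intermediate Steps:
l(b, Y) = -2 (l(b, Y) = 8/(-2 - 2) = 8/(-4) = 8*(-¼) = -2)
T(K) = (-158 + K)/K (T(K) = (K - 158)/K = (-158 + K)/K)
70930/T(l(-17, c)) = 70930/(((-158 - 2)/(-2))) = 70930/((-½*(-160))) = 70930/80 = 70930*(1/80) = 7093/8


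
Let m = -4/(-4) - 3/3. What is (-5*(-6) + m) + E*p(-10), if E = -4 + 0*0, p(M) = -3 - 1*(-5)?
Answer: 22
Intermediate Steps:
m = 0 (m = -4*(-1/4) - 3*1/3 = 1 - 1 = 0)
p(M) = 2 (p(M) = -3 + 5 = 2)
E = -4 (E = -4 + 0 = -4)
(-5*(-6) + m) + E*p(-10) = (-5*(-6) + 0) - 4*2 = (30 + 0) - 8 = 30 - 8 = 22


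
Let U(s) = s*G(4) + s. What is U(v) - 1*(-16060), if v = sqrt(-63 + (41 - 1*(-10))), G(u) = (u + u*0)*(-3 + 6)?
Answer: 16060 + 26*I*sqrt(3) ≈ 16060.0 + 45.033*I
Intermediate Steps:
G(u) = 3*u (G(u) = (u + 0)*3 = u*3 = 3*u)
v = 2*I*sqrt(3) (v = sqrt(-63 + (41 + 10)) = sqrt(-63 + 51) = sqrt(-12) = 2*I*sqrt(3) ≈ 3.4641*I)
U(s) = 13*s (U(s) = s*(3*4) + s = s*12 + s = 12*s + s = 13*s)
U(v) - 1*(-16060) = 13*(2*I*sqrt(3)) - 1*(-16060) = 26*I*sqrt(3) + 16060 = 16060 + 26*I*sqrt(3)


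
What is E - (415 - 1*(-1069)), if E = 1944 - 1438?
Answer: -978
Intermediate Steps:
E = 506
E - (415 - 1*(-1069)) = 506 - (415 - 1*(-1069)) = 506 - (415 + 1069) = 506 - 1*1484 = 506 - 1484 = -978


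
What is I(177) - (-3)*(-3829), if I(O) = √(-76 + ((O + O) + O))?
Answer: -11487 + √455 ≈ -11466.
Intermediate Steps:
I(O) = √(-76 + 3*O) (I(O) = √(-76 + (2*O + O)) = √(-76 + 3*O))
I(177) - (-3)*(-3829) = √(-76 + 3*177) - (-3)*(-3829) = √(-76 + 531) - 1*11487 = √455 - 11487 = -11487 + √455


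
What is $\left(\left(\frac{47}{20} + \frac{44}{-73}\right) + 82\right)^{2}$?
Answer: $\frac{14950197441}{2131600} \approx 7013.6$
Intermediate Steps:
$\left(\left(\frac{47}{20} + \frac{44}{-73}\right) + 82\right)^{2} = \left(\left(47 \cdot \frac{1}{20} + 44 \left(- \frac{1}{73}\right)\right) + 82\right)^{2} = \left(\left(\frac{47}{20} - \frac{44}{73}\right) + 82\right)^{2} = \left(\frac{2551}{1460} + 82\right)^{2} = \left(\frac{122271}{1460}\right)^{2} = \frac{14950197441}{2131600}$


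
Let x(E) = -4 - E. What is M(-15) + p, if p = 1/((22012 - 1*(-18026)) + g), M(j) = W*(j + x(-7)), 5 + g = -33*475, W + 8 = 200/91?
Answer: 154332379/2216578 ≈ 69.626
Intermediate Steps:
W = -528/91 (W = -8 + 200/91 = -528/91 ≈ -5.8022)
g = -15680 (g = -5 - 33*475 = -5 - 15675 = -15680)
M(j) = -1584/91 - 528*j/91 (M(j) = -528*(j + (-4 - 1*(-7)))/91 = -528*(j + (-4 + 7))/91 = -528*(j + 3)/91 = -528*(3 + j)/91 = -1584/91 - 528*j/91)
p = 1/24358 (p = 1/((22012 - 1*(-18026)) - 15680) = 1/((22012 + 18026) - 15680) = 1/(40038 - 15680) = 1/24358 ≈ 4.1054e-5)
M(-15) + p = (-1584/91 - 528/91*(-15)) + 1/24358 = (-1584/91 + 7920/91) + 1/24358 = 6336/91 + 1/24358 = 154332379/2216578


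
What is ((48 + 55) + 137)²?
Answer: 57600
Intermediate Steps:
((48 + 55) + 137)² = (103 + 137)² = 240² = 57600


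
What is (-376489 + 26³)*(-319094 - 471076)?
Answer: 283602285210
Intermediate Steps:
(-376489 + 26³)*(-319094 - 471076) = (-376489 + 17576)*(-790170) = -358913*(-790170) = 283602285210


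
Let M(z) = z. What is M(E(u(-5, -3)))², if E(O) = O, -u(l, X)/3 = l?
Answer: 225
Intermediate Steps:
u(l, X) = -3*l
M(E(u(-5, -3)))² = (-3*(-5))² = 15² = 225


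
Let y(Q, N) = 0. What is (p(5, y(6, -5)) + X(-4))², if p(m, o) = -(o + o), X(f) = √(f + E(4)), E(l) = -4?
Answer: -8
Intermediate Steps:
X(f) = √(-4 + f) (X(f) = √(f - 4) = √(-4 + f))
p(m, o) = -2*o
(p(5, y(6, -5)) + X(-4))² = (-2*0 + √(-4 - 4))² = (0 + √(-8))² = (0 + 2*I*√2)² = (2*I*√2)² = -8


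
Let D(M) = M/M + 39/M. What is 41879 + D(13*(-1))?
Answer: 41877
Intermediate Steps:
D(M) = 1 + 39/M
41879 + D(13*(-1)) = 41879 + (39 + 13*(-1))/((13*(-1))) = 41879 + (39 - 13)/(-13) = 41879 - 1/13*26 = 41879 - 2 = 41877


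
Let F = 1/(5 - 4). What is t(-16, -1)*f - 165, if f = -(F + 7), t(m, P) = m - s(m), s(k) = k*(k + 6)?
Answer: 1243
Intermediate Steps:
s(k) = k*(6 + k)
F = 1 (F = 1/1 = 1)
t(m, P) = m - m*(6 + m)
f = -8 (f = -(1 + 7) = -1*8 = -8)
t(-16, -1)*f - 165 = -16*(-5 - 1*(-16))*(-8) - 165 = -16*(-5 + 16)*(-8) - 165 = -16*11*(-8) - 165 = -176*(-8) - 165 = 1408 - 165 = 1243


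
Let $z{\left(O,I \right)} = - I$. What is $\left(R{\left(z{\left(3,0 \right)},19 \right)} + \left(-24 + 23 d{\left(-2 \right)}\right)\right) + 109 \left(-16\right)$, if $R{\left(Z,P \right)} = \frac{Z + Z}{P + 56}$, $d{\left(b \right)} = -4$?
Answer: $-1860$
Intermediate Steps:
$R{\left(Z,P \right)} = \frac{2 Z}{56 + P}$
$\left(R{\left(z{\left(3,0 \right)},19 \right)} + \left(-24 + 23 d{\left(-2 \right)}\right)\right) + 109 \left(-16\right) = \left(\frac{2 \left(\left(-1\right) 0\right)}{56 + 19} + \left(-24 + 23 \left(-4\right)\right)\right) + 109 \left(-16\right) = \left(2 \cdot 0 \cdot \frac{1}{75} - 116\right) - 1744 = \left(0 - 116\right) - 1744 = -116 - 1744 = -1860$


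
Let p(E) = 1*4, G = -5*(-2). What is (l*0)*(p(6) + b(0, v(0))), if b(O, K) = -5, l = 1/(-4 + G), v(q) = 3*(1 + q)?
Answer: 0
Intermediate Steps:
G = 10
p(E) = 4
v(q) = 3 + 3*q
l = 1/6 (l = 1/(-4 + 10) = 1/6 ≈ 0.16667)
(l*0)*(p(6) + b(0, v(0))) = ((1/6)*0)*(4 - 5) = 0*(-1) = 0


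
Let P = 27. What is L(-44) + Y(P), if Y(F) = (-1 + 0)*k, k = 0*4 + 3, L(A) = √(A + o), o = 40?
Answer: -3 + 2*I ≈ -3.0 + 2.0*I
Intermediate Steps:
L(A) = √(40 + A) (L(A) = √(A + 40) = √(40 + A))
k = 3 (k = 0 + 3 = 3)
Y(F) = -3 (Y(F) = (-1 + 0)*3 = -1*3 = -3)
L(-44) + Y(P) = √(40 - 44) - 3 = √(-4) - 3 = 2*I - 3 = -3 + 2*I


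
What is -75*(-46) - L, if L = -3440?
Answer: 6890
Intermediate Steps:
-75*(-46) - L = -75*(-46) - 1*(-3440) = 3450 + 3440 = 6890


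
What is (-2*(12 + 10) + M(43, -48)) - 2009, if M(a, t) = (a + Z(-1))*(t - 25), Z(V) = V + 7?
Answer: -5630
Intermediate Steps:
Z(V) = 7 + V
M(a, t) = (-25 + t)*(6 + a) (M(a, t) = (a + (7 - 1))*(t - 25) = (a + 6)*(-25 + t) = (6 + a)*(-25 + t) = (-25 + t)*(6 + a))
(-2*(12 + 10) + M(43, -48)) - 2009 = (-2*(12 + 10) + (-150 - 25*43 + 6*(-48) + 43*(-48))) - 2009 = (-2*22 + (-150 - 1075 - 288 - 2064)) - 2009 = (-44 - 3577) - 2009 = -3621 - 2009 = -5630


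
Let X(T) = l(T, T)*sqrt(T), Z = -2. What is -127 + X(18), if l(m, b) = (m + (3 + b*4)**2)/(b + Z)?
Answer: -127 + 16929*sqrt(2)/16 ≈ 1369.3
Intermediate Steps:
l(m, b) = (m + (3 + 4*b)**2)/(-2 + b) (l(m, b) = (m + (3 + b*4)**2)/(b - 2) = (m + (3 + 4*b)**2)/(-2 + b))
X(T) = sqrt(T)*(T + (3 + 4*T)**2)/(-2 + T) (X(T) = ((T + (3 + 4*T)**2)/(-2 + T))*sqrt(T) = sqrt(T)*(T + (3 + 4*T)**2)/(-2 + T))
-127 + X(18) = -127 + sqrt(18)*(18 + (3 + 4*18)**2)/(-2 + 18) = -127 + (3*sqrt(2))*(18 + (3 + 72)**2)/16 = -127 + (3*sqrt(2))*(1/16)*(18 + 75**2) = -127 + (3*sqrt(2))*(1/16)*(18 + 5625) = -127 + (3*sqrt(2))*(1/16)*5643 = -127 + 16929*sqrt(2)/16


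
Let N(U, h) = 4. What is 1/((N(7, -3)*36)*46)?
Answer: 1/6624 ≈ 0.00015097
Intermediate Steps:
1/((N(7, -3)*36)*46) = 1/((4*36)*46) = 1/(144*46) = 1/6624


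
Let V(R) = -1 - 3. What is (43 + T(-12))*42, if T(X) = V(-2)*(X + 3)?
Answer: 3318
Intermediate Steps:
V(R) = -4
T(X) = -12 - 4*X (T(X) = -4*(X + 3) = -4*(3 + X) = -12 - 4*X)
(43 + T(-12))*42 = (43 + (-12 - 4*(-12)))*42 = (43 + (-12 + 48))*42 = (43 + 36)*42 = 79*42 = 3318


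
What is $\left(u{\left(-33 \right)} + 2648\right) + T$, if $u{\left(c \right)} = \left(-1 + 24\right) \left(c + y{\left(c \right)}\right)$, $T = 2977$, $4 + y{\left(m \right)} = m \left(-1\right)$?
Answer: $5533$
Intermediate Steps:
$y{\left(m \right)} = -4 - m$ ($y{\left(m \right)} = -4 + m \left(-1\right) = -4 - m$)
$u{\left(c \right)} = -92$ ($u{\left(c \right)} = \left(-1 + 24\right) \left(c - \left(4 + c\right)\right) = 23 \left(-4\right) = -92$)
$\left(u{\left(-33 \right)} + 2648\right) + T = \left(-92 + 2648\right) + 2977 = 2556 + 2977 = 5533$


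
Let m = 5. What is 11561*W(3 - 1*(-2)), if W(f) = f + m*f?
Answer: 346830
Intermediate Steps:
W(f) = 6*f (W(f) = f + 5*f = 6*f)
11561*W(3 - 1*(-2)) = 11561*(6*(3 - 1*(-2))) = 11561*(6*(3 + 2)) = 11561*(6*5) = 11561*30 = 346830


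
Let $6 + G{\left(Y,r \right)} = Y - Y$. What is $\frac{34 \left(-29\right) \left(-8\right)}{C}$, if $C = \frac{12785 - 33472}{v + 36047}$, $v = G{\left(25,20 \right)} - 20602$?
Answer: $- \frac{121782832}{20687} \approx -5886.9$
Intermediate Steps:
$G{\left(Y,r \right)} = -6$ ($G{\left(Y,r \right)} = -6 + \left(Y - Y\right) = -6 + 0 = -6$)
$v = -20608$ ($v = -6 - 20602 = -20608$)
$C = - \frac{20687}{15439}$ ($C = \frac{12785 - 33472}{-20608 + 36047} = - \frac{20687}{15439} \approx -1.3399$)
$\frac{34 \left(-29\right) \left(-8\right)}{C} = \frac{34 \left(-29\right) \left(-8\right)}{- \frac{20687}{15439}} = \left(-986\right) \left(-8\right) \left(- \frac{15439}{20687}\right) = 7888 \left(- \frac{15439}{20687}\right) = - \frac{121782832}{20687}$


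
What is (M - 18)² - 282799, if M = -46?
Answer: -278703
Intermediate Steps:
(M - 18)² - 282799 = (-46 - 18)² - 282799 = (-64)² - 282799 = 4096 - 282799 = -278703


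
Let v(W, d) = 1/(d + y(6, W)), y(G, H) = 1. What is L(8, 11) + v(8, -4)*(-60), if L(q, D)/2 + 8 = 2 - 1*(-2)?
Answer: 12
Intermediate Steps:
v(W, d) = 1/(1 + d) (v(W, d) = 1/(d + 1) = 1/(1 + d))
L(q, D) = -8 (L(q, D) = -16 + 2*(2 - 1*(-2)) = -16 + 2*(2 + 2) = -16 + 2*4 = -16 + 8 = -8)
L(8, 11) + v(8, -4)*(-60) = -8 - 60/(1 - 4) = -8 - 60/(-3) = -8 - ⅓*(-60) = -8 + 20 = 12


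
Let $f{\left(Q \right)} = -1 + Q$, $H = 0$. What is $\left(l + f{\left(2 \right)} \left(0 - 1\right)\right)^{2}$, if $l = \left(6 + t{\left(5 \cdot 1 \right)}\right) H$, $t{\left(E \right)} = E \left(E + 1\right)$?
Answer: $1$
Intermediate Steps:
$t{\left(E \right)} = E \left(1 + E\right)$
$l = 0$ ($l = \left(6 + 5 \cdot 1 \left(1 + 5 \cdot 1\right)\right) 0 = \left(6 + 5 \left(1 + 5\right)\right) 0 = \left(6 + 5 \cdot 6\right) 0 = \left(6 + 30\right) 0 = 36 \cdot 0 = 0$)
$\left(l + f{\left(2 \right)} \left(0 - 1\right)\right)^{2} = \left(0 + \left(-1 + 2\right) \left(0 - 1\right)\right)^{2} = \left(0 + 1 \left(-1\right)\right)^{2} = \left(0 - 1\right)^{2} = \left(-1\right)^{2} = 1$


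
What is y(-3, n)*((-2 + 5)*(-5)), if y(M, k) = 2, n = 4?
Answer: -30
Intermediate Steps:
y(-3, n)*((-2 + 5)*(-5)) = 2*((-2 + 5)*(-5)) = 2*(3*(-5)) = 2*(-15) = -30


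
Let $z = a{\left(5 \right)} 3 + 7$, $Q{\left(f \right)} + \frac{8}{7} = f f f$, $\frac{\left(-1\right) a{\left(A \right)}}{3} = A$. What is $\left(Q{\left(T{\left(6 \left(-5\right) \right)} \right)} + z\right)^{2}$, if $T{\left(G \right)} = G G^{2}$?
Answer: $\frac{18983603961075503988000075076}{49} \approx 3.8742 \cdot 10^{26}$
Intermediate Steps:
$a{\left(A \right)} = - 3 A$
$T{\left(G \right)} = G^{3}$
$Q{\left(f \right)} = - \frac{8}{7} + f^{3}$ ($Q{\left(f \right)} = - \frac{8}{7} + f f f = - \frac{8}{7} + f^{2} f = - \frac{8}{7} + f^{3}$)
$z = -38$ ($z = \left(-3\right) 5 \cdot 3 + 7 = \left(-15\right) 3 + 7 = -45 + 7 = -38$)
$\left(Q{\left(T{\left(6 \left(-5\right) \right)} \right)} + z\right)^{2} = \left(\left(- \frac{8}{7} + \left(\left(6 \left(-5\right)\right)^{3}\right)^{3}\right) - 38\right)^{2} = \left(\left(- \frac{8}{7} + \left(\left(-30\right)^{3}\right)^{3}\right) - 38\right)^{2} = \left(\left(- \frac{8}{7} + \left(-27000\right)^{3}\right) - 38\right)^{2} = \left(\left(- \frac{8}{7} - 19683000000000\right) - 38\right)^{2} = \left(- \frac{137781000000008}{7} - 38\right)^{2} = \left(- \frac{137781000000274}{7}\right)^{2} = \frac{18983603961075503988000075076}{49}$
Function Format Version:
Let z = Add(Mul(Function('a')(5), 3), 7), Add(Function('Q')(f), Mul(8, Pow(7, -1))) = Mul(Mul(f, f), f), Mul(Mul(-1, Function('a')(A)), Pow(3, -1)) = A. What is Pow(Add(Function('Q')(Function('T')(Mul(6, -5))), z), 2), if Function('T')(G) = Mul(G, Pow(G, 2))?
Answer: Rational(18983603961075503988000075076, 49) ≈ 3.8742e+26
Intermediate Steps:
Function('a')(A) = Mul(-3, A)
Function('T')(G) = Pow(G, 3)
Function('Q')(f) = Add(Rational(-8, 7), Pow(f, 3)) (Function('Q')(f) = Add(Rational(-8, 7), Mul(Mul(f, f), f)) = Add(Rational(-8, 7), Mul(Pow(f, 2), f)) = Add(Rational(-8, 7), Pow(f, 3)))
z = -38 (z = Add(Mul(Mul(-3, 5), 3), 7) = Add(Mul(-15, 3), 7) = Add(-45, 7) = -38)
Pow(Add(Function('Q')(Function('T')(Mul(6, -5))), z), 2) = Pow(Add(Add(Rational(-8, 7), Pow(Pow(Mul(6, -5), 3), 3)), -38), 2) = Pow(Add(Add(Rational(-8, 7), Pow(Pow(-30, 3), 3)), -38), 2) = Pow(Add(Add(Rational(-8, 7), Pow(-27000, 3)), -38), 2) = Pow(Add(Add(Rational(-8, 7), -19683000000000), -38), 2) = Pow(Add(Rational(-137781000000008, 7), -38), 2) = Pow(Rational(-137781000000274, 7), 2) = Rational(18983603961075503988000075076, 49)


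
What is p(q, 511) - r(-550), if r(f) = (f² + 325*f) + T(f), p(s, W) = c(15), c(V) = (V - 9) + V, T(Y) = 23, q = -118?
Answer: -123752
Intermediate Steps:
c(V) = -9 + 2*V (c(V) = (-9 + V) + V = -9 + 2*V)
p(s, W) = 21 (p(s, W) = -9 + 2*15 = -9 + 30 = 21)
r(f) = 23 + f² + 325*f (r(f) = (f² + 325*f) + 23 = 23 + f² + 325*f)
p(q, 511) - r(-550) = 21 - (23 + (-550)² + 325*(-550)) = 21 - (23 + 302500 - 178750) = 21 - 1*123773 = 21 - 123773 = -123752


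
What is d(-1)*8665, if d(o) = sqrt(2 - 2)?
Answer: 0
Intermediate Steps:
d(o) = 0 (d(o) = sqrt(0) = 0)
d(-1)*8665 = 0*8665 = 0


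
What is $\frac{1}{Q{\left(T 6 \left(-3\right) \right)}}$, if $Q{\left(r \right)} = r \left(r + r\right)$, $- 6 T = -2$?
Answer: $\frac{1}{72} \approx 0.013889$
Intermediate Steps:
$T = \frac{1}{3}$ ($T = \left(- \frac{1}{6}\right) \left(-2\right) = \frac{1}{3} \approx 0.33333$)
$Q{\left(r \right)} = 2 r^{2}$ ($Q{\left(r \right)} = r 2 r = 2 r^{2}$)
$\frac{1}{Q{\left(T 6 \left(-3\right) \right)}} = \frac{1}{2 \left(\frac{1}{3} \cdot 6 \left(-3\right)\right)^{2}} = \frac{1}{2 \left(2 \left(-3\right)\right)^{2}} = \frac{1}{2 \left(-6\right)^{2}} = \frac{1}{2 \cdot 36} = \frac{1}{72}$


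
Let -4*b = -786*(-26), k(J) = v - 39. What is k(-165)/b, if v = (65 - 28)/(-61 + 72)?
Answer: 392/56199 ≈ 0.0069752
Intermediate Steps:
v = 37/11 ≈ 3.3636
k(J) = -392/11 (k(J) = 37/11 - 39 = -392/11)
b = -5109 (b = -(-393)*(-26)/2 = -¼*20436 = -5109)
k(-165)/b = -392/11/(-5109) = -392/11*(-1/5109) = 392/56199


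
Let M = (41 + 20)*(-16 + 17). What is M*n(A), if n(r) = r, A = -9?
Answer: -549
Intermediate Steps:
M = 61 (M = 61*1 = 61)
M*n(A) = 61*(-9) = -549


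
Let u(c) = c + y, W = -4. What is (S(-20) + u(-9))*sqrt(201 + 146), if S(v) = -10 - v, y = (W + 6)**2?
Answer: 5*sqrt(347) ≈ 93.140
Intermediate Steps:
y = 4 (y = (-4 + 6)**2 = 2**2 = 4)
u(c) = 4 + c (u(c) = c + 4 = 4 + c)
(S(-20) + u(-9))*sqrt(201 + 146) = ((-10 - 1*(-20)) + (4 - 9))*sqrt(201 + 146) = ((-10 + 20) - 5)*sqrt(347) = (10 - 5)*sqrt(347) = 5*sqrt(347)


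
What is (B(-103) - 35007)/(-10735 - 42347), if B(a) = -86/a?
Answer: 3605635/5467446 ≈ 0.65947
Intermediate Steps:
(B(-103) - 35007)/(-10735 - 42347) = (-86/(-103) - 35007)/(-10735 - 42347) = (-86*(-1/103) - 35007)/(-53082) = (86/103 - 35007)*(-1/53082) = -3605635/103*(-1/53082) = 3605635/5467446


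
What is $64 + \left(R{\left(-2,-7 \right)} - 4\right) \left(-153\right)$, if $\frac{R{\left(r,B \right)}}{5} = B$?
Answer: $6031$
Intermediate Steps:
$R{\left(r,B \right)} = 5 B$
$64 + \left(R{\left(-2,-7 \right)} - 4\right) \left(-153\right) = 64 + \left(5 \left(-7\right) - 4\right) \left(-153\right) = 64 + \left(-35 - 4\right) \left(-153\right) = 64 - -5967 = 64 + 5967 = 6031$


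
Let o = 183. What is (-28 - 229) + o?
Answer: -74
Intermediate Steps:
(-28 - 229) + o = (-28 - 229) + 183 = -257 + 183 = -74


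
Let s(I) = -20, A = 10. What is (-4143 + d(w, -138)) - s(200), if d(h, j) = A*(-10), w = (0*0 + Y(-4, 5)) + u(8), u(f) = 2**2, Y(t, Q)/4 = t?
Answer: -4223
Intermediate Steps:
Y(t, Q) = 4*t
u(f) = 4
w = -12 (w = (0*0 + 4*(-4)) + 4 = (0 - 16) + 4 = -16 + 4 = -12)
d(h, j) = -100 (d(h, j) = 10*(-10) = -100)
(-4143 + d(w, -138)) - s(200) = (-4143 - 100) - 1*(-20) = -4243 + 20 = -4223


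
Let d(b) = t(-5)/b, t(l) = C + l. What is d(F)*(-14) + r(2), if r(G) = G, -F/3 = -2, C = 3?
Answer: 20/3 ≈ 6.6667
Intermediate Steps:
F = 6 (F = -3*(-2) = 6)
t(l) = 3 + l
d(b) = -2/b (d(b) = (3 - 5)/b = -2/b)
d(F)*(-14) + r(2) = -2/6*(-14) + 2 = -2*⅙*(-14) + 2 = -⅓*(-14) + 2 = 14/3 + 2 = 20/3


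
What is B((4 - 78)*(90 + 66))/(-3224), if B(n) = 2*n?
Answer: 222/31 ≈ 7.1613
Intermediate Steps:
B((4 - 78)*(90 + 66))/(-3224) = (2*((4 - 78)*(90 + 66)))/(-3224) = (2*(-74*156))*(-1/3224) = (2*(-11544))*(-1/3224) = -23088*(-1/3224) = 222/31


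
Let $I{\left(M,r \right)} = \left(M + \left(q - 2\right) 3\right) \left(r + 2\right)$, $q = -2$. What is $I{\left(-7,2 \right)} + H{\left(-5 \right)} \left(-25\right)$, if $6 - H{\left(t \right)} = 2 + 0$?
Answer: $-176$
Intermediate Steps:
$I{\left(M,r \right)} = \left(-12 + M\right) \left(2 + r\right)$ ($I{\left(M,r \right)} = \left(M + \left(-2 - 2\right) 3\right) \left(r + 2\right) = \left(M - 12\right) \left(2 + r\right) = \left(-12 + M\right) \left(2 + r\right)$)
$H{\left(t \right)} = 4$ ($H{\left(t \right)} = 6 - \left(2 + 0\right) = 6 - 2 = 4$)
$I{\left(-7,2 \right)} + H{\left(-5 \right)} \left(-25\right) = \left(-24 - 24 + 2 \left(-7\right) - 14\right) + 4 \left(-25\right) = \left(-24 - 24 - 14 - 14\right) - 100 = -76 - 100 = -176$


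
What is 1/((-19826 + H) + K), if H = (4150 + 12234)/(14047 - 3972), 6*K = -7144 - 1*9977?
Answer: -20150/456959157 ≈ -4.4096e-5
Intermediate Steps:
K = -5707/2 (K = (-7144 - 1*9977)/6 = (-7144 - 9977)/6 = (1/6)*(-17121) = -5707/2 ≈ -2853.5)
H = 16384/10075 ≈ 1.6262
1/((-19826 + H) + K) = 1/((-19826 + 16384/10075) - 5707/2) = 1/(-199730566/10075 - 5707/2) = 1/(-456959157/20150) = -20150/456959157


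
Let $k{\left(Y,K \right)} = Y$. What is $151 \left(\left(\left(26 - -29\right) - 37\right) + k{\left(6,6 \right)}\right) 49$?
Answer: $177576$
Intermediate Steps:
$151 \left(\left(\left(26 - -29\right) - 37\right) + k{\left(6,6 \right)}\right) 49 = 151 \left(\left(\left(26 - -29\right) - 37\right) + 6\right) 49 = 151 \left(\left(\left(26 + 29\right) - 37\right) + 6\right) 49 = 151 \left(\left(55 - 37\right) + 6\right) 49 = 151 \left(18 + 6\right) 49 = 151 \cdot 24 \cdot 49 = 3624 \cdot 49 = 177576$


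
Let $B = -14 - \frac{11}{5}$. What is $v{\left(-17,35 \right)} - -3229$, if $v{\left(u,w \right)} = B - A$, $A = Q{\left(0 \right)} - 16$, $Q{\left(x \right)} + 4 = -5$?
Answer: $\frac{16189}{5} \approx 3237.8$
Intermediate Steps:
$Q{\left(x \right)} = -9$ ($Q{\left(x \right)} = -4 - 5 = -9$)
$B = - \frac{81}{5}$ ($B = -14 - 11 \cdot \frac{1}{5} = -14 - \frac{11}{5} = - \frac{81}{5} \approx -16.2$)
$A = -25$ ($A = -9 - 16 = -25$)
$v{\left(u,w \right)} = \frac{44}{5}$ ($v{\left(u,w \right)} = - \frac{81}{5} - -25 = - \frac{81}{5} + 25 = \frac{44}{5}$)
$v{\left(-17,35 \right)} - -3229 = \frac{44}{5} - -3229 = \frac{44}{5} + 3229 = \frac{16189}{5}$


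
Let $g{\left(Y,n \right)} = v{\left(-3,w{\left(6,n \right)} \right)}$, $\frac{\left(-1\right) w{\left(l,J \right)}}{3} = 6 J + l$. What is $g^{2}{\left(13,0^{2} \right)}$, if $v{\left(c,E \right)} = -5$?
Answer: $25$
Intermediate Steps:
$w{\left(l,J \right)} = - 18 J - 3 l$ ($w{\left(l,J \right)} = - 3 \left(6 J + l\right) = - 3 \left(l + 6 J\right) = - 18 J - 3 l$)
$g{\left(Y,n \right)} = -5$
$g^{2}{\left(13,0^{2} \right)} = \left(-5\right)^{2} = 25$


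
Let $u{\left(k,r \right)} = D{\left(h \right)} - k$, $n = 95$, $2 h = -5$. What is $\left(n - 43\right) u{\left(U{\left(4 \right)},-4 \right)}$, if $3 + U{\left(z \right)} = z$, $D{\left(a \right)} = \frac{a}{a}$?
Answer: $0$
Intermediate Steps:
$h = - \frac{5}{2}$ ($h = \frac{1}{2} \left(-5\right) = - \frac{5}{2} \approx -2.5$)
$D{\left(a \right)} = 1$
$U{\left(z \right)} = -3 + z$
$u{\left(k,r \right)} = 1 - k$
$\left(n - 43\right) u{\left(U{\left(4 \right)},-4 \right)} = \left(95 - 43\right) \left(1 - \left(-3 + 4\right)\right) = 52 \left(1 - 1\right) = 52 \cdot 0 = 0$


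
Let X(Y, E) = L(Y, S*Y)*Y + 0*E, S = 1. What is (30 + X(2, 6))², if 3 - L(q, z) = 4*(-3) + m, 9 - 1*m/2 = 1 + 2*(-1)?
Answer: 400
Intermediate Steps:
m = 20 (m = 18 - 2*(1 + 2*(-1)) = 18 - 2*(1 - 2) = 18 - 2*(-1) = 18 + 2 = 20)
L(q, z) = -5 (L(q, z) = 3 - (4*(-3) + 20) = 3 - (-12 + 20) = 3 - 1*8 = 3 - 8 = -5)
X(Y, E) = -5*Y (X(Y, E) = -5*Y + 0*E = -5*Y + 0 = -5*Y)
(30 + X(2, 6))² = (30 - 5*2)² = (30 - 10)² = 20² = 400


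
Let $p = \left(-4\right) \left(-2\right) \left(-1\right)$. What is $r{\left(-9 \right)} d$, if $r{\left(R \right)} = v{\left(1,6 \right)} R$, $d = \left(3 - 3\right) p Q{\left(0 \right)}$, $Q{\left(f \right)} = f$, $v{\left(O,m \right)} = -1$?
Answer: $0$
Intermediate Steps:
$p = -8$ ($p = 8 \left(-1\right) = -8$)
$d = 0$ ($d = \left(3 - 3\right) \left(-8\right) 0 = 0 \left(-8\right) 0 = 0 \cdot 0 = 0$)
$r{\left(R \right)} = - R$
$r{\left(-9 \right)} d = \left(-1\right) \left(-9\right) 0 = 9 \cdot 0 = 0$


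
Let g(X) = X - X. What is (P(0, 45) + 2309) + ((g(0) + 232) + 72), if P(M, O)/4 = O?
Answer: 2793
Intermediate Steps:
g(X) = 0
P(M, O) = 4*O
(P(0, 45) + 2309) + ((g(0) + 232) + 72) = (4*45 + 2309) + ((0 + 232) + 72) = (180 + 2309) + (232 + 72) = 2489 + 304 = 2793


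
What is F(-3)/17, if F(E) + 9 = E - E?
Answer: -9/17 ≈ -0.52941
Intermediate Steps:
F(E) = -9 (F(E) = -9 + (E - E) = -9 + 0 = -9)
F(-3)/17 = -9/17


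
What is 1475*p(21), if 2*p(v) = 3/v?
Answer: 1475/14 ≈ 105.36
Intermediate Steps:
p(v) = 3/(2*v) (p(v) = (3/v)/2 = 3/(2*v))
1475*p(21) = 1475*((3/2)/21) = 1475*((3/2)*(1/21)) = 1475*(1/14) = 1475/14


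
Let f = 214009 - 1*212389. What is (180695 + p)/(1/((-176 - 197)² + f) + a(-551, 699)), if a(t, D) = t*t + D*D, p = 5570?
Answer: 26216612485/111501639299 ≈ 0.23512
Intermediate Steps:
f = 1620 (f = 214009 - 212389 = 1620)
a(t, D) = D² + t² (a(t, D) = t² + D² = D² + t²)
(180695 + p)/(1/((-176 - 197)² + f) + a(-551, 699)) = (180695 + 5570)/(1/((-176 - 197)² + 1620) + (699² + (-551)²)) = 186265/(1/((-373)² + 1620) + (488601 + 303601)) = 186265/(1/(139129 + 1620) + 792202) = 186265/(1/140749 + 792202) = 186265/(111501639299/140749) = 186265*(140749/111501639299) = 26216612485/111501639299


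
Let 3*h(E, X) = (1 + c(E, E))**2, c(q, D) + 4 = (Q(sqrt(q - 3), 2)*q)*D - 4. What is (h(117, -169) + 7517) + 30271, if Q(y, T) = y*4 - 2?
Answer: 342547078693/3 - 999662040*sqrt(114) ≈ 1.0351e+11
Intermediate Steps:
Q(y, T) = -2 + 4*y (Q(y, T) = 4*y - 2 = -2 + 4*y)
c(q, D) = -8 + D*q*(-2 + 4*sqrt(-3 + q)) (c(q, D) = -4 + (((-2 + 4*sqrt(q - 3))*q)*D - 4) = -4 + (((-2 + 4*sqrt(-3 + q))*q)*D - 4) = -4 + ((q*(-2 + 4*sqrt(-3 + q)))*D - 4) = -4 + (D*q*(-2 + 4*sqrt(-3 + q)) - 4) = -4 + (-4 + D*q*(-2 + 4*sqrt(-3 + q))) = -8 + D*q*(-2 + 4*sqrt(-3 + q)))
h(E, X) = (-7 + 2*E**2*(-1 + 2*sqrt(-3 + E)))**2/3 (h(E, X) = (1 + (-8 + 2*E*E*(-1 + 2*sqrt(-3 + E))))**2/3 = (1 + (-8 + 2*E**2*(-1 + 2*sqrt(-3 + E))))**2/3 = (-7 + 2*E**2*(-1 + 2*sqrt(-3 + E)))**2/3)
(h(117, -169) + 7517) + 30271 = ((-7 + 2*117**2*(-1 + 2*sqrt(-3 + 117)))**2/3 + 7517) + 30271 = ((-7 + 2*13689*(-1 + 2*sqrt(114)))**2/3 + 7517) + 30271 = ((-7 + (-27378 + 54756*sqrt(114)))**2/3 + 7517) + 30271 = ((-27385 + 54756*sqrt(114))**2/3 + 7517) + 30271 = (7517 + (-27385 + 54756*sqrt(114))**2/3) + 30271 = 37788 + (-27385 + 54756*sqrt(114))**2/3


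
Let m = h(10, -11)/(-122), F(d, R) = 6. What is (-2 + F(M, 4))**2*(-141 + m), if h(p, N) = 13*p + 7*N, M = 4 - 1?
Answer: -138040/61 ≈ -2262.9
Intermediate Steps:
M = 3
h(p, N) = 7*N + 13*p
m = -53/122 (m = (7*(-11) + 13*10)/(-122) = (-77 + 130)*(-1/122) = 53*(-1/122) = -53/122 ≈ -0.43443)
(-2 + F(M, 4))**2*(-141 + m) = (-2 + 6)**2*(-141 - 53/122) = 4**2*(-17255/122) = 16*(-17255/122) = -138040/61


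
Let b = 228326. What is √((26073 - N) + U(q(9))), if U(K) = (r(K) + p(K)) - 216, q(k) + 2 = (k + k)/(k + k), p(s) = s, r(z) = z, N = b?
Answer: I*√202471 ≈ 449.97*I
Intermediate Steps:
N = 228326
q(k) = -1 (q(k) = -2 + (k + k)/(k + k) = -2 + (2*k)/((2*k)) = -2 + (2*k)*(1/(2*k)) = -2 + 1 = -1)
U(K) = -216 + 2*K (U(K) = (K + K) - 216 = 2*K - 216 = -216 + 2*K)
√((26073 - N) + U(q(9))) = √((26073 - 1*228326) + (-216 + 2*(-1))) = √((26073 - 228326) + (-216 - 2)) = √(-202253 - 218) = √(-202471) = I*√202471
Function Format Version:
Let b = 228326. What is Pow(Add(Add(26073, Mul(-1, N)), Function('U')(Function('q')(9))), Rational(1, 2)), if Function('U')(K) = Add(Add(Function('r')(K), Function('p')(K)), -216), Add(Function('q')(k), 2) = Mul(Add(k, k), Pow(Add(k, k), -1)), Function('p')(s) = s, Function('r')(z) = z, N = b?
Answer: Mul(I, Pow(202471, Rational(1, 2))) ≈ Mul(449.97, I)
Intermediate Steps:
N = 228326
Function('q')(k) = -1 (Function('q')(k) = Add(-2, Mul(Add(k, k), Pow(Add(k, k), -1))) = Add(-2, Mul(Mul(2, k), Pow(Mul(2, k), -1))) = Add(-2, Mul(Mul(2, k), Mul(Rational(1, 2), Pow(k, -1)))) = Add(-2, 1) = -1)
Function('U')(K) = Add(-216, Mul(2, K)) (Function('U')(K) = Add(Add(K, K), -216) = Add(Mul(2, K), -216) = Add(-216, Mul(2, K)))
Pow(Add(Add(26073, Mul(-1, N)), Function('U')(Function('q')(9))), Rational(1, 2)) = Pow(Add(Add(26073, Mul(-1, 228326)), Add(-216, Mul(2, -1))), Rational(1, 2)) = Pow(Add(Add(26073, -228326), Add(-216, -2)), Rational(1, 2)) = Pow(Add(-202253, -218), Rational(1, 2)) = Pow(-202471, Rational(1, 2)) = Mul(I, Pow(202471, Rational(1, 2)))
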